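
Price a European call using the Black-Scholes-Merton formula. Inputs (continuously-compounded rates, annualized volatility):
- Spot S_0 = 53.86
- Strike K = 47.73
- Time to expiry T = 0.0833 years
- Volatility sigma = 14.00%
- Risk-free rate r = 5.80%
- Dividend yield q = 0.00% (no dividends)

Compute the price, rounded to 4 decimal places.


d1 = (ln(S/K) + (r - q + 0.5*sigma^2) * T) / (sigma * sqrt(T)) = 3.13008797
d2 = d1 - sigma * sqrt(T) = 3.08968153
exp(-rT) = 0.99518025; exp(-qT) = 1.00000000
C = S_0 * exp(-qT) * N(d1) - K * exp(-rT) * N(d2)
N(d1) = 0.99912623; N(d2) = 0.99899814
C = 53.8600 * 1.00000000 * 0.99912623 - 47.7300 * 0.99518025 * 0.99899814 = 6.3606

Answer: Price = 6.3606


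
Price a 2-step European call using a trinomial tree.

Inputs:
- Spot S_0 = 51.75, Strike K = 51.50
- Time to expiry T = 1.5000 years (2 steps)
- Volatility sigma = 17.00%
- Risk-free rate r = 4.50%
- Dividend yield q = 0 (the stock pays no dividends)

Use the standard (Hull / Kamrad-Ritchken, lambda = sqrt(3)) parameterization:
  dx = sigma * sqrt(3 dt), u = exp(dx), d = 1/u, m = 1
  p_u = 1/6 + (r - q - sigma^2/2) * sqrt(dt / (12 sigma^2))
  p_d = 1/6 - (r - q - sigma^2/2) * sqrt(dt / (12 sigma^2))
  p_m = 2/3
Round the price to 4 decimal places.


Answer: Price = V(0,0) = 5.5970

Derivation:
dt = T/N = 0.750000; dx = sigma*sqrt(3*dt) = 0.255000
u = exp(dx) = 1.290462; d = 1/u = 0.774916
p_u = 0.211593, p_m = 0.666667, p_d = 0.121740
Discount per step: exp(-r*dt) = 0.966813
Stock lattice S(k, j) with j the centered position index:
  k=0: S(0,+0) = 51.7500
  k=1: S(1,-1) = 40.1019; S(1,+0) = 51.7500; S(1,+1) = 66.7814
  k=2: S(2,-2) = 31.0756; S(2,-1) = 40.1019; S(2,+0) = 51.7500; S(2,+1) = 66.7814; S(2,+2) = 86.1788
Terminal payoffs V(N, j) = max(S_T - K, 0):
  V(2,-2) = 0.000000; V(2,-1) = 0.000000; V(2,+0) = 0.250000; V(2,+1) = 15.281389; V(2,+2) = 34.678819
Backward induction: V(k, j) = exp(-r*dt) * [p_u * V(k+1, j+1) + p_m * V(k+1, j) + p_d * V(k+1, j-1)]
  V(1,-1) = exp(-r*dt) * [p_u*0.250000 + p_m*0.000000 + p_d*0.000000] = 0.051143
  V(1,+0) = exp(-r*dt) * [p_u*15.281389 + p_m*0.250000 + p_d*0.000000] = 3.287265
  V(1,+1) = exp(-r*dt) * [p_u*34.678819 + p_m*15.281389 + p_d*0.250000] = 16.973206
  V(0,+0) = exp(-r*dt) * [p_u*16.973206 + p_m*3.287265 + p_d*0.051143] = 5.597027


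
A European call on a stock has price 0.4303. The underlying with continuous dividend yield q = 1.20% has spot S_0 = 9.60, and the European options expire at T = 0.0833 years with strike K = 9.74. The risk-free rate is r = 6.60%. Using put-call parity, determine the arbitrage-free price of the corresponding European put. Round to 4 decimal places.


Answer: Put price = 0.5265

Derivation:
Put-call parity: C - P = S_0 * exp(-qT) - K * exp(-rT).
S_0 * exp(-qT) = 9.6000 * 0.99900090 = 9.59040863
K * exp(-rT) = 9.7400 * 0.99451729 = 9.68659836
P = C - S*exp(-qT) + K*exp(-rT)
P = 0.4303 - 9.59040863 + 9.68659836 = 0.5265


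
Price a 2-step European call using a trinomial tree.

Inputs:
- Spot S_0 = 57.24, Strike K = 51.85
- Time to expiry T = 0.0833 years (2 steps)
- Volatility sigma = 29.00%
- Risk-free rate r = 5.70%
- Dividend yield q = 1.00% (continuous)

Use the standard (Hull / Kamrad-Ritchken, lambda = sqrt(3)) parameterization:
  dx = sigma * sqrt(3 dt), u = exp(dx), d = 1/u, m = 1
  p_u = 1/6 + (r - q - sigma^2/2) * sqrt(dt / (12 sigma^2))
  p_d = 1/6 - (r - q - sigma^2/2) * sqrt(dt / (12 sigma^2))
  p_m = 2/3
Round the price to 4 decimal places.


Answer: Price = V(0,0) = 5.7716

Derivation:
dt = T/N = 0.041650; dx = sigma*sqrt(3*dt) = 0.102510
u = exp(dx) = 1.107948; d = 1/u = 0.902569
p_u = 0.167672, p_m = 0.666667, p_d = 0.165661
Discount per step: exp(-r*dt) = 0.997629
Stock lattice S(k, j) with j the centered position index:
  k=0: S(0,+0) = 57.2400
  k=1: S(1,-1) = 51.6631; S(1,+0) = 57.2400; S(1,+1) = 63.4190
  k=2: S(2,-2) = 46.6295; S(2,-1) = 51.6631; S(2,+0) = 57.2400; S(2,+1) = 63.4190; S(2,+2) = 70.2649
Terminal payoffs V(N, j) = max(S_T - K, 0):
  V(2,-2) = 0.000000; V(2,-1) = 0.000000; V(2,+0) = 5.390000; V(2,+1) = 11.568964; V(2,+2) = 18.414937
Backward induction: V(k, j) = exp(-r*dt) * [p_u * V(k+1, j+1) + p_m * V(k+1, j) + p_d * V(k+1, j-1)]
  V(1,-1) = exp(-r*dt) * [p_u*5.390000 + p_m*0.000000 + p_d*0.000000] = 0.901610
  V(1,+0) = exp(-r*dt) * [p_u*11.568964 + p_m*5.390000 + p_d*0.000000] = 5.520007
  V(1,+1) = exp(-r*dt) * [p_u*18.414937 + p_m*11.568964 + p_d*5.390000] = 11.665502
  V(0,+0) = exp(-r*dt) * [p_u*11.665502 + p_m*5.520007 + p_d*0.901610] = 5.771629


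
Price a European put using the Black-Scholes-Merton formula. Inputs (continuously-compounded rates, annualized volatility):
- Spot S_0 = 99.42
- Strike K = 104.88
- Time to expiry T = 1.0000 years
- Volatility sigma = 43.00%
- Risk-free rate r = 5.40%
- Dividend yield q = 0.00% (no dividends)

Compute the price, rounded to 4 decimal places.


d1 = (ln(S/K) + (r - q + 0.5*sigma^2) * T) / (sigma * sqrt(T)) = 0.21624758
d2 = d1 - sigma * sqrt(T) = -0.21375242
exp(-rT) = 0.94743211; exp(-qT) = 1.00000000
P = K * exp(-rT) * N(-d2) - S_0 * exp(-qT) * N(-d1)
N(-d1) = 0.41439738; N(-d2) = 0.58462993
P = 104.8800 * 0.94743211 * 0.58462993 - 99.4200 * 1.00000000 * 0.41439738 = 16.8933

Answer: Price = 16.8933


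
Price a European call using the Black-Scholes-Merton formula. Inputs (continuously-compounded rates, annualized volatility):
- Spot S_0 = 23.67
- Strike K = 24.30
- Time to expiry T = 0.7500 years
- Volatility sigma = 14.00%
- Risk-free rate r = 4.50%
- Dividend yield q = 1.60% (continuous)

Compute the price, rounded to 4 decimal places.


d1 = (ln(S/K) + (r - q + 0.5*sigma^2) * T) / (sigma * sqrt(T)) = 0.02335855
d2 = d1 - sigma * sqrt(T) = -0.09788501
exp(-rT) = 0.96681318; exp(-qT) = 0.98807171
C = S_0 * exp(-qT) * N(d1) - K * exp(-rT) * N(d2)
N(d1) = 0.50931786; N(d2) = 0.46101180
C = 23.6700 * 0.98807171 * 0.50931786 - 24.3000 * 0.96681318 * 0.46101180 = 1.0809

Answer: Price = 1.0809


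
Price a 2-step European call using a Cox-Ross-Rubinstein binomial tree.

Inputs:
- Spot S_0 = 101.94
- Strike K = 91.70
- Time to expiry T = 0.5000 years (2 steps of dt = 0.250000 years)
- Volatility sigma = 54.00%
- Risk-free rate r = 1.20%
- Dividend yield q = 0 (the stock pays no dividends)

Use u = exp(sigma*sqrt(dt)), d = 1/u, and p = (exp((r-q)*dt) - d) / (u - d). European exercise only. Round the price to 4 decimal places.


Answer: Price = V(0,0) = 20.9130

Derivation:
dt = T/N = 0.250000
u = exp(sigma*sqrt(dt)) = 1.309964; d = 1/u = 0.763379
p = (exp((r-q)*dt) - d) / (u - d) = 0.438404
Discount per step: exp(-r*dt) = 0.997004
Stock lattice S(k, i) with i counting down-moves:
  k=0: S(0,0) = 101.9400
  k=1: S(1,0) = 133.5378; S(1,1) = 77.8189
  k=2: S(2,0) = 174.9297; S(2,1) = 101.9400; S(2,2) = 59.4054
Terminal payoffs V(N, i) = max(S_T - K, 0):
  V(2,0) = 83.229740; V(2,1) = 10.240000; V(2,2) = 0.000000
Backward induction: V(k, i) = exp(-r*dt) * [p * V(k+1, i) + (1-p) * V(k+1, i+1)].
  V(1,0) = exp(-r*dt) * [p*83.229740 + (1-p)*10.240000] = 42.112464
  V(1,1) = exp(-r*dt) * [p*10.240000 + (1-p)*0.000000] = 4.475809
  V(0,0) = exp(-r*dt) * [p*42.112464 + (1-p)*4.475809] = 20.913034


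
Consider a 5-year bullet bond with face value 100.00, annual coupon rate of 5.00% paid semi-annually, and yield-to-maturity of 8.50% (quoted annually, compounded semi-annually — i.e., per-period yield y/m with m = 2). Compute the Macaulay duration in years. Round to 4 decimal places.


Coupon per period c = face * coupon_rate / m = 2.500000
Periods per year m = 2; per-period yield y/m = 0.042500
Number of cashflows N = 10
Cashflows (t years, CF_t, discount factor 1/(1+y/m)^(m*t), PV):
  t = 0.5000: CF_t = 2.500000, DF = 0.959233, PV = 2.398082
  t = 1.0000: CF_t = 2.500000, DF = 0.920127, PV = 2.300318
  t = 1.5000: CF_t = 2.500000, DF = 0.882616, PV = 2.206540
  t = 2.0000: CF_t = 2.500000, DF = 0.846634, PV = 2.116585
  t = 2.5000: CF_t = 2.500000, DF = 0.812119, PV = 2.030298
  t = 3.0000: CF_t = 2.500000, DF = 0.779011, PV = 1.947528
  t = 3.5000: CF_t = 2.500000, DF = 0.747253, PV = 1.868132
  t = 4.0000: CF_t = 2.500000, DF = 0.716789, PV = 1.791973
  t = 4.5000: CF_t = 2.500000, DF = 0.687568, PV = 1.718919
  t = 5.0000: CF_t = 102.500000, DF = 0.659537, PV = 67.602573
Price P = sum_t PV_t = 85.980948
Macaulay numerator sum_t t * PV_t:
  t * PV_t at t = 0.5000: 1.199041
  t * PV_t at t = 1.0000: 2.300318
  t * PV_t at t = 1.5000: 3.309810
  t * PV_t at t = 2.0000: 4.233170
  t * PV_t at t = 2.5000: 5.075744
  t * PV_t at t = 3.0000: 5.842583
  t * PV_t at t = 3.5000: 6.538462
  t * PV_t at t = 4.0000: 7.167893
  t * PV_t at t = 4.5000: 7.735136
  t * PV_t at t = 5.0000: 338.012867
Macaulay duration D = (sum_t t * PV_t) / P = 381.415024 / 85.980948 = 4.436041

Answer: Macaulay duration = 4.4360 years


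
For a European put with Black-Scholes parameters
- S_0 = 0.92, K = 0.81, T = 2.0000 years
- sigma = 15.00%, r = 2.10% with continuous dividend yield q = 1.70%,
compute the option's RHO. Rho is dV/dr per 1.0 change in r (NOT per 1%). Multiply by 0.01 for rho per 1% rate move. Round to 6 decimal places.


d1 = 0.7440621727; d2 = 0.5319301383
phi(d1) = 0.3024761669; exp(-qT) = 0.9665715046; exp(-rT) = 0.9588697806
N(-d2) = 0.2973871913
Rho = -K*T*exp(-rT)*N(-d2) = -0.8100 * 2.0000 * 0.9588697806 * 0.2973871913 = -0.461952

Answer: Rho = -0.461952


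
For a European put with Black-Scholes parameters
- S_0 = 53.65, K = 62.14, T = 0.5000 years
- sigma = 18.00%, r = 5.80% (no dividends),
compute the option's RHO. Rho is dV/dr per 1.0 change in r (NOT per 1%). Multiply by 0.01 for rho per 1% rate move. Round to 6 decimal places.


d1 = -0.8627365438; d2 = -0.9900157644
phi(d1) = 0.2749693326; exp(-qT) = 1.0000000000; exp(-rT) = 0.9714164645
N(-d2) = 0.8389167931
Rho = -K*T*exp(-rT)*N(-d2) = -62.1400 * 0.5000 * 0.9714164645 * 0.8389167931 = -25.320111

Answer: Rho = -25.320111


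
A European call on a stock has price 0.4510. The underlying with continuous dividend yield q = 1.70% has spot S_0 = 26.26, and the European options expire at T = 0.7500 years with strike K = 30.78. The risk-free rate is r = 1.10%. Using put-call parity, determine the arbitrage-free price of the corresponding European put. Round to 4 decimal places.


Put-call parity: C - P = S_0 * exp(-qT) - K * exp(-rT).
S_0 * exp(-qT) = 26.2600 * 0.98733094 = 25.92731040
K * exp(-rT) = 30.7800 * 0.99178394 = 30.52710961
P = C - S*exp(-qT) + K*exp(-rT)
P = 0.4510 - 25.92731040 + 30.52710961 = 5.0508

Answer: Put price = 5.0508


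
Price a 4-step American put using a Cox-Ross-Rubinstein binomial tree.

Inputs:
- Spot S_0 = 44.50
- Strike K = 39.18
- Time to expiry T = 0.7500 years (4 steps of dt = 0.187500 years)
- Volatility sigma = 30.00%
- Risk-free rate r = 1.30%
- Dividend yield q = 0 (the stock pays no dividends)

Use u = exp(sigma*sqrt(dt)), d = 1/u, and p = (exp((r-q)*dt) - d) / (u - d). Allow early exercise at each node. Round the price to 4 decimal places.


dt = T/N = 0.187500
u = exp(sigma*sqrt(dt)) = 1.138719; d = 1/u = 0.878180
p = (exp((r-q)*dt) - d) / (u - d) = 0.476937
Discount per step: exp(-r*dt) = 0.997565
Stock lattice S(k, i) with i counting down-moves:
  k=0: S(0,0) = 44.5000
  k=1: S(1,0) = 50.6730; S(1,1) = 39.0790
  k=2: S(2,0) = 57.7023; S(2,1) = 44.5000; S(2,2) = 34.3184
  k=3: S(3,0) = 65.7067; S(3,1) = 50.6730; S(3,2) = 39.0790; S(3,3) = 30.1377
  k=4: S(4,0) = 74.8214; S(4,1) = 57.7023; S(4,2) = 44.5000; S(4,3) = 34.3184; S(4,4) = 26.4663
Terminal payoffs V(N, i) = max(K - S_T, 0):
  V(4,0) = 0.000000; V(4,1) = 0.000000; V(4,2) = 0.000000; V(4,3) = 4.861603; V(4,4) = 12.713654
Backward induction: V(k, i) = exp(-r*dt) * [p * V(k+1, i) + (1-p) * V(k+1, i+1)]; then take max(V_cont, immediate exercise) for American.
  V(3,0) = exp(-r*dt) * [p*0.000000 + (1-p)*0.000000] = 0.000000; exercise = 0.000000; V(3,0) = max -> 0.000000
  V(3,1) = exp(-r*dt) * [p*0.000000 + (1-p)*0.000000] = 0.000000; exercise = 0.000000; V(3,1) = max -> 0.000000
  V(3,2) = exp(-r*dt) * [p*0.000000 + (1-p)*4.861603] = 2.536735; exercise = 0.100995; V(3,2) = max -> 2.536735
  V(3,3) = exp(-r*dt) * [p*4.861603 + (1-p)*12.713654] = 8.946889; exercise = 9.042274; V(3,3) = max -> 9.042274
  V(2,0) = exp(-r*dt) * [p*0.000000 + (1-p)*0.000000] = 0.000000; exercise = 0.000000; V(2,0) = max -> 0.000000
  V(2,1) = exp(-r*dt) * [p*0.000000 + (1-p)*2.536735] = 1.323643; exercise = 0.000000; V(2,1) = max -> 1.323643
  V(2,2) = exp(-r*dt) * [p*2.536735 + (1-p)*9.042274] = 5.925084; exercise = 4.861603; V(2,2) = max -> 5.925084
  V(1,0) = exp(-r*dt) * [p*0.000000 + (1-p)*1.323643] = 0.690664; exercise = 0.000000; V(1,0) = max -> 0.690664
  V(1,1) = exp(-r*dt) * [p*1.323643 + (1-p)*5.925084] = 3.721406; exercise = 0.100995; V(1,1) = max -> 3.721406
  V(0,0) = exp(-r*dt) * [p*0.690664 + (1-p)*3.721406] = 2.270393; exercise = 0.000000; V(0,0) = max -> 2.270393

Answer: Price = V(0,0) = 2.2704


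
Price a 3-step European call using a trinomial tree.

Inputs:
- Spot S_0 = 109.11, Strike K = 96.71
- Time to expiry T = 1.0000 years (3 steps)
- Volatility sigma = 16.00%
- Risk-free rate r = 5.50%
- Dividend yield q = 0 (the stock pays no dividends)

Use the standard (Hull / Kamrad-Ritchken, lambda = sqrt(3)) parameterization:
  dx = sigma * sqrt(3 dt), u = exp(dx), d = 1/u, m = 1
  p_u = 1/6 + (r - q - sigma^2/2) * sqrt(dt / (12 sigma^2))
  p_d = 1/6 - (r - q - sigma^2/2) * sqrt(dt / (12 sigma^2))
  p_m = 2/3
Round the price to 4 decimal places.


dt = T/N = 0.333333; dx = sigma*sqrt(3*dt) = 0.160000
u = exp(dx) = 1.173511; d = 1/u = 0.852144
p_u = 0.210625, p_m = 0.666667, p_d = 0.122708
Discount per step: exp(-r*dt) = 0.981834
Stock lattice S(k, j) with j the centered position index:
  k=0: S(0,+0) = 109.1100
  k=1: S(1,-1) = 92.9774; S(1,+0) = 109.1100; S(1,+1) = 128.0418
  k=2: S(2,-2) = 79.2301; S(2,-1) = 92.9774; S(2,+0) = 109.1100; S(2,+1) = 128.0418; S(2,+2) = 150.2584
  k=3: S(3,-3) = 67.5155; S(3,-2) = 79.2301; S(3,-1) = 92.9774; S(3,+0) = 109.1100; S(3,+1) = 128.0418; S(3,+2) = 150.2584; S(3,+3) = 176.3299
Terminal payoffs V(N, j) = max(S_T - K, 0):
  V(3,-3) = 0.000000; V(3,-2) = 0.000000; V(3,-1) = 0.000000; V(3,+0) = 12.400000; V(3,+1) = 31.331771; V(3,+2) = 53.548410; V(3,+3) = 79.619878
Backward induction: V(k, j) = exp(-r*dt) * [p_u * V(k+1, j+1) + p_m * V(k+1, j) + p_d * V(k+1, j-1)]
  V(2,-2) = exp(-r*dt) * [p_u*0.000000 + p_m*0.000000 + p_d*0.000000] = 0.000000
  V(2,-1) = exp(-r*dt) * [p_u*12.400000 + p_m*0.000000 + p_d*0.000000] = 2.564304
  V(2,+0) = exp(-r*dt) * [p_u*31.331771 + p_m*12.400000 + p_d*0.000000] = 14.595862
  V(2,+1) = exp(-r*dt) * [p_u*53.548410 + p_m*31.331771 + p_d*12.400000] = 33.076077
  V(2,+2) = exp(-r*dt) * [p_u*79.619878 + p_m*53.548410 + p_d*31.331771] = 55.290538
  V(1,-1) = exp(-r*dt) * [p_u*14.595862 + p_m*2.564304 + p_d*0.000000] = 4.696886
  V(1,+0) = exp(-r*dt) * [p_u*33.076077 + p_m*14.595862 + p_d*2.564304] = 16.702842
  V(1,+1) = exp(-r*dt) * [p_u*55.290538 + p_m*33.076077 + p_d*14.595862] = 34.842648
  V(0,+0) = exp(-r*dt) * [p_u*34.842648 + p_m*16.702842 + p_d*4.696886] = 18.704234

Answer: Price = V(0,0) = 18.7042


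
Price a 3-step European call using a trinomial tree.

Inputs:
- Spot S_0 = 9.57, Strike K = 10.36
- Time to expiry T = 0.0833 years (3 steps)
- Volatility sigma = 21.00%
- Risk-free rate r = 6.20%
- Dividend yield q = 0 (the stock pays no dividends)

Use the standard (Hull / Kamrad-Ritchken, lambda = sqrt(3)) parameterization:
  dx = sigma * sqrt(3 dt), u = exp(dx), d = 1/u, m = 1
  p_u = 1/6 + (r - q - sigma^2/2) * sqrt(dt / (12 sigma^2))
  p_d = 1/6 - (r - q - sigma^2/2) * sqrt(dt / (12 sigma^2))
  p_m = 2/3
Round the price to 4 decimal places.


Answer: Price = V(0,0) = 0.0333

Derivation:
dt = T/N = 0.027767; dx = sigma*sqrt(3*dt) = 0.060610
u = exp(dx) = 1.062484; d = 1/u = 0.941191
p_u = 0.175818, p_m = 0.666667, p_d = 0.157516
Discount per step: exp(-r*dt) = 0.998280
Stock lattice S(k, j) with j the centered position index:
  k=0: S(0,+0) = 9.5700
  k=1: S(1,-1) = 9.0072; S(1,+0) = 9.5700; S(1,+1) = 10.1680
  k=2: S(2,-2) = 8.4775; S(2,-1) = 9.0072; S(2,+0) = 9.5700; S(2,+1) = 10.1680; S(2,+2) = 10.8033
  k=3: S(3,-3) = 7.9789; S(3,-2) = 8.4775; S(3,-1) = 9.0072; S(3,+0) = 9.5700; S(3,+1) = 10.1680; S(3,+2) = 10.8033; S(3,+3) = 11.4783
Terminal payoffs V(N, j) = max(S_T - K, 0):
  V(3,-3) = 0.000000; V(3,-2) = 0.000000; V(3,-1) = 0.000000; V(3,+0) = 0.000000; V(3,+1) = 0.000000; V(3,+2) = 0.443309; V(3,+3) = 1.118344
Backward induction: V(k, j) = exp(-r*dt) * [p_u * V(k+1, j+1) + p_m * V(k+1, j) + p_d * V(k+1, j-1)]
  V(2,-2) = exp(-r*dt) * [p_u*0.000000 + p_m*0.000000 + p_d*0.000000] = 0.000000
  V(2,-1) = exp(-r*dt) * [p_u*0.000000 + p_m*0.000000 + p_d*0.000000] = 0.000000
  V(2,+0) = exp(-r*dt) * [p_u*0.000000 + p_m*0.000000 + p_d*0.000000] = 0.000000
  V(2,+1) = exp(-r*dt) * [p_u*0.443309 + p_m*0.000000 + p_d*0.000000] = 0.077808
  V(2,+2) = exp(-r*dt) * [p_u*1.118344 + p_m*0.443309 + p_d*0.000000] = 0.491318
  V(1,-1) = exp(-r*dt) * [p_u*0.000000 + p_m*0.000000 + p_d*0.000000] = 0.000000
  V(1,+0) = exp(-r*dt) * [p_u*0.077808 + p_m*0.000000 + p_d*0.000000] = 0.013656
  V(1,+1) = exp(-r*dt) * [p_u*0.491318 + p_m*0.077808 + p_d*0.000000] = 0.138016
  V(0,+0) = exp(-r*dt) * [p_u*0.138016 + p_m*0.013656 + p_d*0.000000] = 0.033313


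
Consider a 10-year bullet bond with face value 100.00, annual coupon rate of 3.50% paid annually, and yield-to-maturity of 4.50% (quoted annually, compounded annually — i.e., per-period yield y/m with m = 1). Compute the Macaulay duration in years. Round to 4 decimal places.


Coupon per period c = face * coupon_rate / m = 3.500000
Periods per year m = 1; per-period yield y/m = 0.045000
Number of cashflows N = 10
Cashflows (t years, CF_t, discount factor 1/(1+y/m)^(m*t), PV):
  t = 1.0000: CF_t = 3.500000, DF = 0.956938, PV = 3.349282
  t = 2.0000: CF_t = 3.500000, DF = 0.915730, PV = 3.205055
  t = 3.0000: CF_t = 3.500000, DF = 0.876297, PV = 3.067038
  t = 4.0000: CF_t = 3.500000, DF = 0.838561, PV = 2.934965
  t = 5.0000: CF_t = 3.500000, DF = 0.802451, PV = 2.808579
  t = 6.0000: CF_t = 3.500000, DF = 0.767896, PV = 2.687635
  t = 7.0000: CF_t = 3.500000, DF = 0.734828, PV = 2.571900
  t = 8.0000: CF_t = 3.500000, DF = 0.703185, PV = 2.461148
  t = 9.0000: CF_t = 3.500000, DF = 0.672904, PV = 2.355165
  t = 10.0000: CF_t = 103.500000, DF = 0.643928, PV = 66.646515
Price P = sum_t PV_t = 92.087282
Macaulay numerator sum_t t * PV_t:
  t * PV_t at t = 1.0000: 3.349282
  t * PV_t at t = 2.0000: 6.410110
  t * PV_t at t = 3.0000: 9.201114
  t * PV_t at t = 4.0000: 11.739859
  t * PV_t at t = 5.0000: 14.042893
  t * PV_t at t = 6.0000: 16.125811
  t * PV_t at t = 7.0000: 18.003297
  t * PV_t at t = 8.0000: 19.689184
  t * PV_t at t = 9.0000: 21.196489
  t * PV_t at t = 10.0000: 666.465151
Macaulay duration D = (sum_t t * PV_t) / P = 786.223190 / 92.087282 = 8.537804

Answer: Macaulay duration = 8.5378 years


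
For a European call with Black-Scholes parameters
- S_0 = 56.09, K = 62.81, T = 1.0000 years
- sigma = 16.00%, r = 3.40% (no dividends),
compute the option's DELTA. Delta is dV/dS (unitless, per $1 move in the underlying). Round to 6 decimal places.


d1 = -0.4147297059; d2 = -0.5747297059
phi(d1) = 0.3660670017; exp(-qT) = 1.0000000000; exp(-rT) = 0.9665715046
N(d1) = 0.3391698918
Delta = exp(-qT) * N(d1) = 1.0000000000 * 0.3391698918 = 0.339170

Answer: Delta = 0.339170


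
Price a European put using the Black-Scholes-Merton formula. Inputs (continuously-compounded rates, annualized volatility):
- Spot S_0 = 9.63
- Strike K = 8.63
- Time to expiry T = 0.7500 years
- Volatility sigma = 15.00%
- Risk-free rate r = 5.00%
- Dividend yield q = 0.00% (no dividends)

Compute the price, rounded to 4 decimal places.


d1 = (ln(S/K) + (r - q + 0.5*sigma^2) * T) / (sigma * sqrt(T)) = 1.19762631
d2 = d1 - sigma * sqrt(T) = 1.06772249
exp(-rT) = 0.96319442; exp(-qT) = 1.00000000
P = K * exp(-rT) * N(-d2) - S_0 * exp(-qT) * N(-d1)
N(-d1) = 0.11553127; N(-d2) = 0.14282285
P = 8.6300 * 0.96319442 * 0.14282285 - 9.6300 * 1.00000000 * 0.11553127 = 0.0746

Answer: Price = 0.0746


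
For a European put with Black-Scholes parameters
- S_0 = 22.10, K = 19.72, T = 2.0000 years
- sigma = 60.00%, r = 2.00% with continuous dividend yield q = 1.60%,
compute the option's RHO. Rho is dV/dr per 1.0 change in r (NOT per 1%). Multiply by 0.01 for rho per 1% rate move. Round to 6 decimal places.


Answer: Rho = -23.132971

Derivation:
d1 = 0.5679767566; d2 = -0.2805513809
phi(d1) = 0.3395149386; exp(-qT) = 0.9685065821; exp(-rT) = 0.9607894392
N(-d2) = 0.6104727444
Rho = -K*T*exp(-rT)*N(-d2) = -19.7200 * 2.0000 * 0.9607894392 * 0.6104727444 = -23.132971


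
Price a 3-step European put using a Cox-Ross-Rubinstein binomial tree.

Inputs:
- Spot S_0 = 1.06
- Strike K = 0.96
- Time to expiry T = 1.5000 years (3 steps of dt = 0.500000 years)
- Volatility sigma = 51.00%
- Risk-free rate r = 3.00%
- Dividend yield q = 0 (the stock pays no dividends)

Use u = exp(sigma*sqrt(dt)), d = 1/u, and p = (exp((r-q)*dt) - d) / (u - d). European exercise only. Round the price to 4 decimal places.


Answer: Price = V(0,0) = 0.1940

Derivation:
dt = T/N = 0.500000
u = exp(sigma*sqrt(dt)) = 1.434225; d = 1/u = 0.697241
p = (exp((r-q)*dt) - d) / (u - d) = 0.431315
Discount per step: exp(-r*dt) = 0.985112
Stock lattice S(k, i) with i counting down-moves:
  k=0: S(0,0) = 1.0600
  k=1: S(1,0) = 1.5203; S(1,1) = 0.7391
  k=2: S(2,0) = 2.1804; S(2,1) = 1.0600; S(2,2) = 0.5153
  k=3: S(3,0) = 3.1272; S(3,1) = 1.5203; S(3,2) = 0.7391; S(3,3) = 0.3593
Terminal payoffs V(N, i) = max(K - S_T, 0):
  V(3,0) = 0.000000; V(3,1) = 0.000000; V(3,2) = 0.220925; V(3,3) = 0.600702
Backward induction: V(k, i) = exp(-r*dt) * [p * V(k+1, i) + (1-p) * V(k+1, i+1)].
  V(2,0) = exp(-r*dt) * [p*0.000000 + (1-p)*0.000000] = 0.000000
  V(2,1) = exp(-r*dt) * [p*0.000000 + (1-p)*0.220925] = 0.123766
  V(2,2) = exp(-r*dt) * [p*0.220925 + (1-p)*0.600702] = 0.430394
  V(1,0) = exp(-r*dt) * [p*0.000000 + (1-p)*0.123766] = 0.069336
  V(1,1) = exp(-r*dt) * [p*0.123766 + (1-p)*0.430394] = 0.293702
  V(0,0) = exp(-r*dt) * [p*0.069336 + (1-p)*0.293702] = 0.193998


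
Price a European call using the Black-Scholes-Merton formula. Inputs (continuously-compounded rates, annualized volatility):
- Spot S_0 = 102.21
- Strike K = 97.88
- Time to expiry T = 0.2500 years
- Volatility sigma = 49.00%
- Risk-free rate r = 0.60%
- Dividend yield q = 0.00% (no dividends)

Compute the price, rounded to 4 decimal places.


Answer: Price = 12.1468

Derivation:
d1 = (ln(S/K) + (r - q + 0.5*sigma^2) * T) / (sigma * sqrt(T)) = 0.30530523
d2 = d1 - sigma * sqrt(T) = 0.06030523
exp(-rT) = 0.99850112; exp(-qT) = 1.00000000
C = S_0 * exp(-qT) * N(d1) - K * exp(-rT) * N(d2)
N(d1) = 0.61993315; N(d2) = 0.52404373
C = 102.2100 * 1.00000000 * 0.61993315 - 97.8800 * 0.99850112 * 0.52404373 = 12.1468


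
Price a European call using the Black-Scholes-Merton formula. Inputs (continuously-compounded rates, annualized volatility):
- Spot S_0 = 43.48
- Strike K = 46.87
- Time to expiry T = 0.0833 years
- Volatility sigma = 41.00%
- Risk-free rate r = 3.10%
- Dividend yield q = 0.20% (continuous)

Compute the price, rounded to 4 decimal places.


Answer: Price = 0.8786

Derivation:
d1 = (ln(S/K) + (r - q + 0.5*sigma^2) * T) / (sigma * sqrt(T)) = -0.55487152
d2 = d1 - sigma * sqrt(T) = -0.67320465
exp(-rT) = 0.99742103; exp(-qT) = 0.99983341
C = S_0 * exp(-qT) * N(d1) - K * exp(-rT) * N(d2)
N(d1) = 0.28949127; N(d2) = 0.25040855
C = 43.4800 * 0.99983341 * 0.28949127 - 46.8700 * 0.99742103 * 0.25040855 = 0.8786


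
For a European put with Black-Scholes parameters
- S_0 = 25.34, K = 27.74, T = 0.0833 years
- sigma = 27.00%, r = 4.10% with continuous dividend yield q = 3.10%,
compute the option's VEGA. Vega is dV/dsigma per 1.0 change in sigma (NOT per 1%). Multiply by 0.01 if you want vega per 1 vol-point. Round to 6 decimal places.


d1 = -1.1115825395; d2 = -1.1895092358
phi(d1) = 0.2150797468; exp(-qT) = 0.9974210313; exp(-rT) = 0.9965905255
Vega = S * exp(-qT) * phi(d1) * sqrt(T) = 25.3400 * 0.9974210313 * 0.2150797468 * 0.2886173938 = 1.568943

Answer: Vega = 1.568943


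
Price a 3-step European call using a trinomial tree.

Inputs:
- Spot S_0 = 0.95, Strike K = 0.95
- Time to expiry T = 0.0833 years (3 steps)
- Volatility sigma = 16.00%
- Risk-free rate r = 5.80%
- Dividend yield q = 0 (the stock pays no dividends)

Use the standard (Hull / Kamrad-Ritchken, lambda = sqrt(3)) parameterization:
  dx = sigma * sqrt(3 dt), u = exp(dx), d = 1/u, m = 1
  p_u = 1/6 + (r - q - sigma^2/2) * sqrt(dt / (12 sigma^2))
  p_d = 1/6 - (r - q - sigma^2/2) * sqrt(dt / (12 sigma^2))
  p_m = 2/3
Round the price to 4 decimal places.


Answer: Price = V(0,0) = 0.0182

Derivation:
dt = T/N = 0.027767; dx = sigma*sqrt(3*dt) = 0.046179
u = exp(dx) = 1.047262; d = 1/u = 0.954871
p_u = 0.180256, p_m = 0.666667, p_d = 0.153078
Discount per step: exp(-r*dt) = 0.998391
Stock lattice S(k, j) with j the centered position index:
  k=0: S(0,+0) = 0.9500
  k=1: S(1,-1) = 0.9071; S(1,+0) = 0.9500; S(1,+1) = 0.9949
  k=2: S(2,-2) = 0.8662; S(2,-1) = 0.9071; S(2,+0) = 0.9500; S(2,+1) = 0.9949; S(2,+2) = 1.0419
  k=3: S(3,-3) = 0.8271; S(3,-2) = 0.8662; S(3,-1) = 0.9071; S(3,+0) = 0.9500; S(3,+1) = 0.9949; S(3,+2) = 1.0419; S(3,+3) = 1.0912
Terminal payoffs V(N, j) = max(S_T - K, 0):
  V(3,-3) = 0.000000; V(3,-2) = 0.000000; V(3,-1) = 0.000000; V(3,+0) = 0.000000; V(3,+1) = 0.044899; V(3,+2) = 0.091919; V(3,+3) = 0.141162
Backward induction: V(k, j) = exp(-r*dt) * [p_u * V(k+1, j+1) + p_m * V(k+1, j) + p_d * V(k+1, j-1)]
  V(2,-2) = exp(-r*dt) * [p_u*0.000000 + p_m*0.000000 + p_d*0.000000] = 0.000000
  V(2,-1) = exp(-r*dt) * [p_u*0.000000 + p_m*0.000000 + p_d*0.000000] = 0.000000
  V(2,+0) = exp(-r*dt) * [p_u*0.044899 + p_m*0.000000 + p_d*0.000000] = 0.008080
  V(2,+1) = exp(-r*dt) * [p_u*0.091919 + p_m*0.044899 + p_d*0.000000] = 0.046426
  V(2,+2) = exp(-r*dt) * [p_u*0.141162 + p_m*0.091919 + p_d*0.044899] = 0.093447
  V(1,-1) = exp(-r*dt) * [p_u*0.008080 + p_m*0.000000 + p_d*0.000000] = 0.001454
  V(1,+0) = exp(-r*dt) * [p_u*0.046426 + p_m*0.008080 + p_d*0.000000] = 0.013733
  V(1,+1) = exp(-r*dt) * [p_u*0.093447 + p_m*0.046426 + p_d*0.008080] = 0.048953
  V(0,+0) = exp(-r*dt) * [p_u*0.048953 + p_m*0.013733 + p_d*0.001454] = 0.018173


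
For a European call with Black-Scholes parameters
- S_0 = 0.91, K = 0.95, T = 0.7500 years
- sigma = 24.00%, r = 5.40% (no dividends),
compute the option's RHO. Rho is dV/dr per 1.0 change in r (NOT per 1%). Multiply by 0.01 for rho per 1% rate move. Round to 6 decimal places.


d1 = 0.0918112738; d2 = -0.1160348231
phi(d1) = 0.3972644146; exp(-qT) = 1.0000000000; exp(-rT) = 0.9603091645
N(d2) = 0.4538124717
Rho = K*T*exp(-rT)*N(d2) = 0.9500 * 0.7500 * 0.9603091645 * 0.4538124717 = 0.310508

Answer: Rho = 0.310508


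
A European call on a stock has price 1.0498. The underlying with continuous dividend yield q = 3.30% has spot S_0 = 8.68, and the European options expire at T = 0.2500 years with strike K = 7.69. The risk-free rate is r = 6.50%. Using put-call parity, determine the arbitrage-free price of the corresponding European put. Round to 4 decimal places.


Put-call parity: C - P = S_0 * exp(-qT) - K * exp(-rT).
S_0 * exp(-qT) = 8.6800 * 0.99178394 = 8.60868458
K * exp(-rT) = 7.6900 * 0.98388132 = 7.56604734
P = C - S*exp(-qT) + K*exp(-rT)
P = 1.0498 - 8.60868458 + 7.56604734 = 0.0072

Answer: Put price = 0.0072


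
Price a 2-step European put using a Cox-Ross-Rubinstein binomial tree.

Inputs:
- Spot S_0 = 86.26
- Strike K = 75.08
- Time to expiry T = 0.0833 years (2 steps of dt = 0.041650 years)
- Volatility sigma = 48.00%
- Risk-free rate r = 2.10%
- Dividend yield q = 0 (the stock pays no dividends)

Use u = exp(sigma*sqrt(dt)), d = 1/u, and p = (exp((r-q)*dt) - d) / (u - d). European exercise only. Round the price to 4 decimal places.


dt = T/N = 0.041650
u = exp(sigma*sqrt(dt)) = 1.102919; d = 1/u = 0.906685
p = (exp((r-q)*dt) - d) / (u - d) = 0.479989
Discount per step: exp(-r*dt) = 0.999126
Stock lattice S(k, i) with i counting down-moves:
  k=0: S(0,0) = 86.2600
  k=1: S(1,0) = 95.1378; S(1,1) = 78.2107
  k=2: S(2,0) = 104.9292; S(2,1) = 86.2600; S(2,2) = 70.9124
Terminal payoffs V(N, i) = max(K - S_T, 0):
  V(2,0) = 0.000000; V(2,1) = 0.000000; V(2,2) = 4.167551
Backward induction: V(k, i) = exp(-r*dt) * [p * V(k+1, i) + (1-p) * V(k+1, i+1)].
  V(1,0) = exp(-r*dt) * [p*0.000000 + (1-p)*0.000000] = 0.000000
  V(1,1) = exp(-r*dt) * [p*0.000000 + (1-p)*4.167551] = 2.165279
  V(0,0) = exp(-r*dt) * [p*0.000000 + (1-p)*2.165279] = 1.124985

Answer: Price = V(0,0) = 1.1250


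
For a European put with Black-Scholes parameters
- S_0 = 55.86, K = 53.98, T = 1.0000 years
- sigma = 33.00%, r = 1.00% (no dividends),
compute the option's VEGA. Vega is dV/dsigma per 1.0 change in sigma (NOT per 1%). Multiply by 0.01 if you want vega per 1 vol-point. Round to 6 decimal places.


Answer: Vega = 21.310416

Derivation:
d1 = 0.2990453119; d2 = -0.0309546881
phi(d1) = 0.3814968892; exp(-qT) = 1.0000000000; exp(-rT) = 0.9900498337
Vega = S * exp(-qT) * phi(d1) * sqrt(T) = 55.8600 * 1.0000000000 * 0.3814968892 * 1.0000000000 = 21.310416


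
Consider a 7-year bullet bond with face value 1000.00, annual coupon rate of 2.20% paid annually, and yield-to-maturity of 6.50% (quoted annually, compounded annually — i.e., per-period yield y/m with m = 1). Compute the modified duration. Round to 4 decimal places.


Answer: Modified duration = 6.0908

Derivation:
Coupon per period c = face * coupon_rate / m = 22.000000
Periods per year m = 1; per-period yield y/m = 0.065000
Number of cashflows N = 7
Cashflows (t years, CF_t, discount factor 1/(1+y/m)^(m*t), PV):
  t = 1.0000: CF_t = 22.000000, DF = 0.938967, PV = 20.657277
  t = 2.0000: CF_t = 22.000000, DF = 0.881659, PV = 19.396504
  t = 3.0000: CF_t = 22.000000, DF = 0.827849, PV = 18.212680
  t = 4.0000: CF_t = 22.000000, DF = 0.777323, PV = 17.101108
  t = 5.0000: CF_t = 22.000000, DF = 0.729881, PV = 16.057378
  t = 6.0000: CF_t = 22.000000, DF = 0.685334, PV = 15.077351
  t = 7.0000: CF_t = 1022.000000, DF = 0.643506, PV = 657.663352
Price P = sum_t PV_t = 764.165650
First compute Macaulay numerator sum_t t * PV_t:
  t * PV_t at t = 1.0000: 20.657277
  t * PV_t at t = 2.0000: 38.793008
  t * PV_t at t = 3.0000: 54.638040
  t * PV_t at t = 4.0000: 68.404432
  t * PV_t at t = 5.0000: 80.286892
  t * PV_t at t = 6.0000: 90.464104
  t * PV_t at t = 7.0000: 4603.643461
Macaulay duration D = 4956.887214 / 764.165650 = 6.486666
Modified duration = D / (1 + y/m) = 6.486666 / (1 + 0.065000) = 6.090766


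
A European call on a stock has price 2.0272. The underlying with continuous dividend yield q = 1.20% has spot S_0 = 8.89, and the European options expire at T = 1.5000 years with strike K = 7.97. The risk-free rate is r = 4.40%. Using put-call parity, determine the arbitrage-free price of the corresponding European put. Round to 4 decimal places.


Answer: Put price = 0.7568

Derivation:
Put-call parity: C - P = S_0 * exp(-qT) - K * exp(-rT).
S_0 * exp(-qT) = 8.8900 * 0.98216103 = 8.73141158
K * exp(-rT) = 7.9700 * 0.93613086 = 7.46096299
P = C - S*exp(-qT) + K*exp(-rT)
P = 2.0272 - 8.73141158 + 7.46096299 = 0.7568


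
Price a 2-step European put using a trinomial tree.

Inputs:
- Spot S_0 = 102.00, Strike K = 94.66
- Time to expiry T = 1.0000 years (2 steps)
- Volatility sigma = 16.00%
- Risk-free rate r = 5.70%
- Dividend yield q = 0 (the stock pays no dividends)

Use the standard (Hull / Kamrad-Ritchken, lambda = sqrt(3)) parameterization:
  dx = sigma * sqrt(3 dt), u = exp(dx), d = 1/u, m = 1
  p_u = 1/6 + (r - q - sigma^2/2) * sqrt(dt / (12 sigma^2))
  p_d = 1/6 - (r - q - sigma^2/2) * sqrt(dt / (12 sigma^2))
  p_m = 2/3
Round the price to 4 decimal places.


Answer: Price = V(0,0) = 1.7972

Derivation:
dt = T/N = 0.500000; dx = sigma*sqrt(3*dt) = 0.195959
u = exp(dx) = 1.216477; d = 1/u = 0.822046
p_u = 0.223056, p_m = 0.666667, p_d = 0.110277
Discount per step: exp(-r*dt) = 0.971902
Stock lattice S(k, j) with j the centered position index:
  k=0: S(0,+0) = 102.0000
  k=1: S(1,-1) = 83.8487; S(1,+0) = 102.0000; S(1,+1) = 124.0807
  k=2: S(2,-2) = 68.9274; S(2,-1) = 83.8487; S(2,+0) = 102.0000; S(2,+1) = 124.0807; S(2,+2) = 150.9413
Terminal payoffs V(N, j) = max(K - S_T, 0):
  V(2,-2) = 25.732553; V(2,-1) = 10.811329; V(2,+0) = 0.000000; V(2,+1) = 0.000000; V(2,+2) = 0.000000
Backward induction: V(k, j) = exp(-r*dt) * [p_u * V(k+1, j+1) + p_m * V(k+1, j) + p_d * V(k+1, j-1)]
  V(1,-1) = exp(-r*dt) * [p_u*0.000000 + p_m*10.811329 + p_d*25.732553] = 9.763022
  V(1,+0) = exp(-r*dt) * [p_u*0.000000 + p_m*0.000000 + p_d*10.811329] = 1.158746
  V(1,+1) = exp(-r*dt) * [p_u*0.000000 + p_m*0.000000 + p_d*0.000000] = 0.000000
  V(0,+0) = exp(-r*dt) * [p_u*0.000000 + p_m*1.158746 + p_d*9.763022] = 1.797181


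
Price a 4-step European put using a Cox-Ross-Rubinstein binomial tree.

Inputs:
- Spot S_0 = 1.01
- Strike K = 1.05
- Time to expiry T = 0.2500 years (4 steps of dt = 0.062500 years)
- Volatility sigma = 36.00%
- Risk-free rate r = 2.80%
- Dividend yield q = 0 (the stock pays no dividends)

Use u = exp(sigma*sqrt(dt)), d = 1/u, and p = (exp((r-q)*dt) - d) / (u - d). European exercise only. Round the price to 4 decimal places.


dt = T/N = 0.062500
u = exp(sigma*sqrt(dt)) = 1.094174; d = 1/u = 0.913931
p = (exp((r-q)*dt) - d) / (u - d) = 0.487233
Discount per step: exp(-r*dt) = 0.998252
Stock lattice S(k, i) with i counting down-moves:
  k=0: S(0,0) = 1.0100
  k=1: S(1,0) = 1.1051; S(1,1) = 0.9231
  k=2: S(2,0) = 1.2092; S(2,1) = 1.0100; S(2,2) = 0.8436
  k=3: S(3,0) = 1.3231; S(3,1) = 1.1051; S(3,2) = 0.9231; S(3,3) = 0.7710
  k=4: S(4,0) = 1.4477; S(4,1) = 1.2092; S(4,2) = 1.0100; S(4,3) = 0.8436; S(4,4) = 0.7047
Terminal payoffs V(N, i) = max(K - S_T, 0):
  V(4,0) = 0.000000; V(4,1) = 0.000000; V(4,2) = 0.040000; V(4,3) = 0.206377; V(4,4) = 0.345347
Backward induction: V(k, i) = exp(-r*dt) * [p * V(k+1, i) + (1-p) * V(k+1, i+1)].
  V(3,0) = exp(-r*dt) * [p*0.000000 + (1-p)*0.000000] = 0.000000
  V(3,1) = exp(-r*dt) * [p*0.000000 + (1-p)*0.040000] = 0.020475
  V(3,2) = exp(-r*dt) * [p*0.040000 + (1-p)*0.206377] = 0.125094
  V(3,3) = exp(-r*dt) * [p*0.206377 + (1-p)*0.345347] = 0.277151
  V(2,0) = exp(-r*dt) * [p*0.000000 + (1-p)*0.020475] = 0.010480
  V(2,1) = exp(-r*dt) * [p*0.020475 + (1-p)*0.125094] = 0.073990
  V(2,2) = exp(-r*dt) * [p*0.125094 + (1-p)*0.277151] = 0.202709
  V(1,0) = exp(-r*dt) * [p*0.010480 + (1-p)*0.073990] = 0.042971
  V(1,1) = exp(-r*dt) * [p*0.073990 + (1-p)*0.202709] = 0.139748
  V(0,0) = exp(-r*dt) * [p*0.042971 + (1-p)*0.139748] = 0.092433

Answer: Price = V(0,0) = 0.0924


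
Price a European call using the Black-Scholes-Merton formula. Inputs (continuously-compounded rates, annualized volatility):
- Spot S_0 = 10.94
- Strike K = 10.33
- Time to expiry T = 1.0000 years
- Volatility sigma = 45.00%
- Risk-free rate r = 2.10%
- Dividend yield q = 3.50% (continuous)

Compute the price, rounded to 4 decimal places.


d1 = (ln(S/K) + (r - q + 0.5*sigma^2) * T) / (sigma * sqrt(T)) = 0.32138559
d2 = d1 - sigma * sqrt(T) = -0.12861441
exp(-rT) = 0.97921896; exp(-qT) = 0.96560542
C = S_0 * exp(-qT) * N(d1) - K * exp(-rT) * N(d2)
N(d1) = 0.62604090; N(d2) = 0.44883138
C = 10.9400 * 0.96560542 * 0.62604090 - 10.3300 * 0.97921896 * 0.44883138 = 2.0732

Answer: Price = 2.0732


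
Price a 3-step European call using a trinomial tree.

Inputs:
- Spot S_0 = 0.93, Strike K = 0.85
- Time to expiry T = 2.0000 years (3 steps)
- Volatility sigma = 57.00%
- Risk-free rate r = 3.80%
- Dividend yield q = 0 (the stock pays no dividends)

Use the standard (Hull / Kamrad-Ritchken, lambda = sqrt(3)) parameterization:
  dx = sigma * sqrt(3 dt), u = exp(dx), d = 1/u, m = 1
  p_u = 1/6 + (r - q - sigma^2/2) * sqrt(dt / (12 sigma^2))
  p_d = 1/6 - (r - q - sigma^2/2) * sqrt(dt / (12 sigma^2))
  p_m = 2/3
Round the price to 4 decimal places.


dt = T/N = 0.666667; dx = sigma*sqrt(3*dt) = 0.806102
u = exp(dx) = 2.239162; d = 1/u = 0.446596
p_u = 0.115205, p_m = 0.666667, p_d = 0.218128
Discount per step: exp(-r*dt) = 0.974985
Stock lattice S(k, j) with j the centered position index:
  k=0: S(0,+0) = 0.9300
  k=1: S(1,-1) = 0.4153; S(1,+0) = 0.9300; S(1,+1) = 2.0824
  k=2: S(2,-2) = 0.1855; S(2,-1) = 0.4153; S(2,+0) = 0.9300; S(2,+1) = 2.0824; S(2,+2) = 4.6629
  k=3: S(3,-3) = 0.0828; S(3,-2) = 0.1855; S(3,-1) = 0.4153; S(3,+0) = 0.9300; S(3,+1) = 2.0824; S(3,+2) = 4.6629; S(3,+3) = 10.4409
Terminal payoffs V(N, j) = max(S_T - K, 0):
  V(3,-3) = 0.000000; V(3,-2) = 0.000000; V(3,-1) = 0.000000; V(3,+0) = 0.080000; V(3,+1) = 1.232421; V(3,+2) = 3.812878; V(3,+3) = 9.590939
Backward induction: V(k, j) = exp(-r*dt) * [p_u * V(k+1, j+1) + p_m * V(k+1, j) + p_d * V(k+1, j-1)]
  V(2,-2) = exp(-r*dt) * [p_u*0.000000 + p_m*0.000000 + p_d*0.000000] = 0.000000
  V(2,-1) = exp(-r*dt) * [p_u*0.080000 + p_m*0.000000 + p_d*0.000000] = 0.008986
  V(2,+0) = exp(-r*dt) * [p_u*1.232421 + p_m*0.080000 + p_d*0.000000] = 0.190429
  V(2,+1) = exp(-r*dt) * [p_u*3.812878 + p_m*1.232421 + p_d*0.080000] = 1.246349
  V(2,+2) = exp(-r*dt) * [p_u*9.590939 + p_m*3.812878 + p_d*1.232421] = 3.817717
  V(1,-1) = exp(-r*dt) * [p_u*0.190429 + p_m*0.008986 + p_d*0.000000] = 0.027230
  V(1,+0) = exp(-r*dt) * [p_u*1.246349 + p_m*0.190429 + p_d*0.008986] = 0.265682
  V(1,+1) = exp(-r*dt) * [p_u*3.817717 + p_m*1.246349 + p_d*0.190429] = 1.279431
  V(0,+0) = exp(-r*dt) * [p_u*1.279431 + p_m*0.265682 + p_d*0.027230] = 0.322191

Answer: Price = V(0,0) = 0.3222


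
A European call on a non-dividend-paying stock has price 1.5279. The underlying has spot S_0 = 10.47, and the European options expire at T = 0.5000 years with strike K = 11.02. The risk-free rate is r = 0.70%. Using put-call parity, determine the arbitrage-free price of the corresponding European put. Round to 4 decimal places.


Answer: Put price = 2.0394

Derivation:
Put-call parity: C - P = S_0 * exp(-qT) - K * exp(-rT).
S_0 * exp(-qT) = 10.4700 * 1.00000000 = 10.47000000
K * exp(-rT) = 11.0200 * 0.99650612 = 10.98149742
P = C - S*exp(-qT) + K*exp(-rT)
P = 1.5279 - 10.47000000 + 10.98149742 = 2.0394


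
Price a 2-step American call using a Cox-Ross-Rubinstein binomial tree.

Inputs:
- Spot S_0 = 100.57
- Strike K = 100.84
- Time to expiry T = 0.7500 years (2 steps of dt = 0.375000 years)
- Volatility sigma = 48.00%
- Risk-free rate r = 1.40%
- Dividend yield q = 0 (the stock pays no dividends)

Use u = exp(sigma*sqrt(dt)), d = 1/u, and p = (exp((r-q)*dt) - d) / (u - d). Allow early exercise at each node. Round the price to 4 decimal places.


Answer: Price = V(0,0) = 15.0777

Derivation:
dt = T/N = 0.375000
u = exp(sigma*sqrt(dt)) = 1.341702; d = 1/u = 0.745322
p = (exp((r-q)*dt) - d) / (u - d) = 0.435866
Discount per step: exp(-r*dt) = 0.994764
Stock lattice S(k, i) with i counting down-moves:
  k=0: S(0,0) = 100.5700
  k=1: S(1,0) = 134.9349; S(1,1) = 74.9570
  k=2: S(2,0) = 181.0425; S(2,1) = 100.5700; S(2,2) = 55.8671
Terminal payoffs V(N, i) = max(S_T - K, 0):
  V(2,0) = 80.202451; V(2,1) = 0.000000; V(2,2) = 0.000000
Backward induction: V(k, i) = exp(-r*dt) * [p * V(k+1, i) + (1-p) * V(k+1, i+1)]; then take max(V_cont, immediate exercise) for American.
  V(1,0) = exp(-r*dt) * [p*80.202451 + (1-p)*0.000000] = 34.774486; exercise = 34.094945; V(1,0) = max -> 34.774486
  V(1,1) = exp(-r*dt) * [p*0.000000 + (1-p)*0.000000] = 0.000000; exercise = 0.000000; V(1,1) = max -> 0.000000
  V(0,0) = exp(-r*dt) * [p*34.774486 + (1-p)*0.000000] = 15.077655; exercise = 0.000000; V(0,0) = max -> 15.077655


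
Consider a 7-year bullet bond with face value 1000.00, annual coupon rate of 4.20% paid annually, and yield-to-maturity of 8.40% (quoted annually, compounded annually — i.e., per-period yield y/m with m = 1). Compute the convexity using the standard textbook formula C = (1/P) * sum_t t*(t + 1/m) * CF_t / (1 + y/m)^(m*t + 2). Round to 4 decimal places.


Coupon per period c = face * coupon_rate / m = 42.000000
Periods per year m = 1; per-period yield y/m = 0.084000
Number of cashflows N = 7
Cashflows (t years, CF_t, discount factor 1/(1+y/m)^(m*t), PV):
  t = 1.0000: CF_t = 42.000000, DF = 0.922509, PV = 38.745387
  t = 2.0000: CF_t = 42.000000, DF = 0.851023, PV = 35.742977
  t = 3.0000: CF_t = 42.000000, DF = 0.785077, PV = 32.973226
  t = 4.0000: CF_t = 42.000000, DF = 0.724241, PV = 30.418105
  t = 5.0000: CF_t = 42.000000, DF = 0.668119, PV = 28.060983
  t = 6.0000: CF_t = 42.000000, DF = 0.616346, PV = 25.886516
  t = 7.0000: CF_t = 1042.000000, DF = 0.568585, PV = 592.465060
Price P = sum_t PV_t = 784.292255
Convexity numerator sum_t t*(t + 1/m) * CF_t / (1+y/m)^(m*t + 2):
  t = 1.0000: term = 65.946453
  t = 2.0000: term = 182.508633
  t = 3.0000: term = 336.731795
  t = 4.0000: term = 517.730312
  t = 5.0000: term = 716.416484
  t = 6.0000: term = 925.261141
  t = 7.0000: term = 28235.286976
Convexity = (1/P) * sum = 30979.881793 / 784.292255 = 39.500431

Answer: Convexity = 39.5004
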